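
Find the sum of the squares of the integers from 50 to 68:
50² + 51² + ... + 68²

Use ∑_{k=1}^{n} k² = n(n+1)(2n+1)/6, then subtract the first 49 terms.
∑_{k=1}^{68} k² = 68×69×137/6 = 107134
∑_{k=1}^{49} k² = 49×50×99/6 = 40425
∑_{k=50}^{68} k² = 107134 - 40425 = 66709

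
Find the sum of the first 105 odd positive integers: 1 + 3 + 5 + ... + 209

Sum of first n odd numbers = n²
= 105²
= 11025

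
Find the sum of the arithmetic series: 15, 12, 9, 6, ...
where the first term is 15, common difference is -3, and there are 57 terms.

Sₙ = n/2 × (first + last)
Last term = a + (n-1)d = 15 + (57-1)×(-3) = -153
S_57 = 57/2 × (15 + (-153))
S_57 = 57/2 × (-138) = -3933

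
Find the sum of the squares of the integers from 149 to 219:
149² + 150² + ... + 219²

Use ∑_{k=1}^{n} k² = n(n+1)(2n+1)/6, then subtract the first 148 terms.
∑_{k=1}^{219} k² = 219×220×439/6 = 3525170
∑_{k=1}^{148} k² = 148×149×297/6 = 1091574
∑_{k=149}^{219} k² = 3525170 - 1091574 = 2433596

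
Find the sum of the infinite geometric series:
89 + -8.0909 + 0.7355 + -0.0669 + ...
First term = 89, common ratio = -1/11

For |r| < 1, S = a / (1 - r)
S = 89 / (1 - (-1/11))
S = 89 / (12/11)
S = 979/12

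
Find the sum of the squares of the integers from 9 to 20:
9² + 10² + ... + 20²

Use ∑_{k=1}^{n} k² = n(n+1)(2n+1)/6, then subtract the first 8 terms.
∑_{k=1}^{20} k² = 20×21×41/6 = 2870
∑_{k=1}^{8} k² = 8×9×17/6 = 204
∑_{k=9}^{20} k² = 2870 - 204 = 2666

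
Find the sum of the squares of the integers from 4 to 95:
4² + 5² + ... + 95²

Use ∑_{k=1}^{n} k² = n(n+1)(2n+1)/6, then subtract the first 3 terms.
∑_{k=1}^{95} k² = 95×96×191/6 = 290320
∑_{k=1}^{3} k² = 3×4×7/6 = 14
∑_{k=4}^{95} k² = 290320 - 14 = 290306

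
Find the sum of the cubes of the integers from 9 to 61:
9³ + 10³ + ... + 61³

Use ∑_{k=1}^{n} k³ = [n(n+1)/2]², then subtract the first 8 terms.
∑_{k=1}^{61} k³ = [61×62/2]² = 1891² = 3575881
∑_{k=1}^{8} k³ = [8×9/2]² = 36² = 1296
∑_{k=9}^{61} k³ = 3575881 - 1296 = 3574585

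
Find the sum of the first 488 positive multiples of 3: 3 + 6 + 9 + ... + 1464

Factor out 3: = 3(1 + 2 + ... + 488) = 3 × n(n+1)/2
= 3 × 488×489/2
= 3 × 119316
= 357948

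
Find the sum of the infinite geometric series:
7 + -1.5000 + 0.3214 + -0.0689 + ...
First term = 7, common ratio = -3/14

For |r| < 1, S = a / (1 - r)
S = 7 / (1 - (-3/14))
S = 7 / (17/14)
S = 98/17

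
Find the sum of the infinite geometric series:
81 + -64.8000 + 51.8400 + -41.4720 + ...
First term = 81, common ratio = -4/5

For |r| < 1, S = a / (1 - r)
S = 81 / (1 - (-4/5))
S = 81 / (9/5)
S = 45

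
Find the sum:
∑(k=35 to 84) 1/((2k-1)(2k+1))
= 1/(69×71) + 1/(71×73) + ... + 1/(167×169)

Partial fractions: 1/((2k-1)(2k+1)) = (1/2)[1/(2k-1) - 1/(2k+1)]
The series telescopes:
= (1/2)[1/69 - 1/169]
= 50/11661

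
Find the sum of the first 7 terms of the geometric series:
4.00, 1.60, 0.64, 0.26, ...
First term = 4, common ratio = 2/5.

Sₙ = a(1 - rⁿ) / (1 - r)
S_7 = 4(1 - (2/5)^7) / (1 - (2/5))
S_7 = 4(1 - (128/78125)) / (3/5)
S_7 = 103996/15625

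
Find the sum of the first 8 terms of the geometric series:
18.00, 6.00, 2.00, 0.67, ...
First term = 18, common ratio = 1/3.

Sₙ = a(1 - rⁿ) / (1 - r)
S_8 = 18(1 - (1/3)^8) / (1 - (1/3))
S_8 = 18(1 - (1/6561)) / (2/3)
S_8 = 6560/243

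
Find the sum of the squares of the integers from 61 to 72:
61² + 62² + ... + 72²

Use ∑_{k=1}^{n} k² = n(n+1)(2n+1)/6, then subtract the first 60 terms.
∑_{k=1}^{72} k² = 72×73×145/6 = 127020
∑_{k=1}^{60} k² = 60×61×121/6 = 73810
∑_{k=61}^{72} k² = 127020 - 73810 = 53210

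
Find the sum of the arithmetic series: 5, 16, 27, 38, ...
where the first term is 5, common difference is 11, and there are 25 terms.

Sₙ = n/2 × (first + last)
Last term = a + (n-1)d = 5 + (25-1)×11 = 269
S_25 = 25/2 × (5 + 269)
S_25 = 25/2 × 274 = 3425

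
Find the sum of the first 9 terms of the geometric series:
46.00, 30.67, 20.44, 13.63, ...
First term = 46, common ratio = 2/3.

Sₙ = a(1 - rⁿ) / (1 - r)
S_9 = 46(1 - (2/3)^9) / (1 - (2/3))
S_9 = 46(1 - (512/19683)) / (1/3)
S_9 = 881866/6561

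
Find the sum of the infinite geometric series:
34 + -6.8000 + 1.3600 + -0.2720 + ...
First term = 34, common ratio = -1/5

For |r| < 1, S = a / (1 - r)
S = 34 / (1 - (-1/5))
S = 34 / (6/5)
S = 85/3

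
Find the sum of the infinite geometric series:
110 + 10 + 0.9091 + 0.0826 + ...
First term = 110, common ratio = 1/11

For |r| < 1, S = a / (1 - r)
S = 110 / (1 - (1/11))
S = 110 / (10/11)
S = 121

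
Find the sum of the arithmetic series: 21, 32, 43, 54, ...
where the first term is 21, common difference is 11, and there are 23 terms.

Sₙ = n/2 × (first + last)
Last term = a + (n-1)d = 21 + (23-1)×11 = 263
S_23 = 23/2 × (21 + 263)
S_23 = 23/2 × 284 = 3266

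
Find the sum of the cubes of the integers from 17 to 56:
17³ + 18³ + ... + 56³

Use ∑_{k=1}^{n} k³ = [n(n+1)/2]², then subtract the first 16 terms.
∑_{k=1}^{56} k³ = [56×57/2]² = 1596² = 2547216
∑_{k=1}^{16} k³ = [16×17/2]² = 136² = 18496
∑_{k=17}^{56} k³ = 2547216 - 18496 = 2528720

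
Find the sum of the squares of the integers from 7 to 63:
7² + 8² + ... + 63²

Use ∑_{k=1}^{n} k² = n(n+1)(2n+1)/6, then subtract the first 6 terms.
∑_{k=1}^{63} k² = 63×64×127/6 = 85344
∑_{k=1}^{6} k² = 6×7×13/6 = 91
∑_{k=7}^{63} k² = 85344 - 91 = 85253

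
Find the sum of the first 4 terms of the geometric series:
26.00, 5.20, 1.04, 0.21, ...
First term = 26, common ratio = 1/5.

Sₙ = a(1 - rⁿ) / (1 - r)
S_4 = 26(1 - (1/5)^4) / (1 - (1/5))
S_4 = 26(1 - (1/625)) / (4/5)
S_4 = 4056/125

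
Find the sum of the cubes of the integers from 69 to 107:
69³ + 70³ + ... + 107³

Use ∑_{k=1}^{n} k³ = [n(n+1)/2]², then subtract the first 68 terms.
∑_{k=1}^{107} k³ = [107×108/2]² = 5778² = 33385284
∑_{k=1}^{68} k³ = [68×69/2]² = 2346² = 5503716
∑_{k=69}^{107} k³ = 33385284 - 5503716 = 27881568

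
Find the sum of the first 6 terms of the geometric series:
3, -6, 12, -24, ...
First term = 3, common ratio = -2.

Sₙ = a(1 - rⁿ) / (1 - r)
S_6 = 3(1 - (-2)^6) / (1 - (-2))
S_6 = 3(1 - 64) / (3)
S_6 = -63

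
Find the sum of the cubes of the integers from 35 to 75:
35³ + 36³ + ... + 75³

Use ∑_{k=1}^{n} k³ = [n(n+1)/2]², then subtract the first 34 terms.
∑_{k=1}^{75} k³ = [75×76/2]² = 2850² = 8122500
∑_{k=1}^{34} k³ = [34×35/2]² = 595² = 354025
∑_{k=35}^{75} k³ = 8122500 - 354025 = 7768475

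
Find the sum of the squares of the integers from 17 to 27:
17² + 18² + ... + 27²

Use ∑_{k=1}^{n} k² = n(n+1)(2n+1)/6, then subtract the first 16 terms.
∑_{k=1}^{27} k² = 27×28×55/6 = 6930
∑_{k=1}^{16} k² = 16×17×33/6 = 1496
∑_{k=17}^{27} k² = 6930 - 1496 = 5434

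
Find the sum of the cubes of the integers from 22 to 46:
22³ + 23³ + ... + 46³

Use ∑_{k=1}^{n} k³ = [n(n+1)/2]², then subtract the first 21 terms.
∑_{k=1}^{46} k³ = [46×47/2]² = 1081² = 1168561
∑_{k=1}^{21} k³ = [21×22/2]² = 231² = 53361
∑_{k=22}^{46} k³ = 1168561 - 53361 = 1115200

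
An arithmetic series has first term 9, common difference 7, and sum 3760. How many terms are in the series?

Using S = n/2 × [2a + (n-1)d]
3760 = n/2 × [2(9) + (n-1)(7)]
3760 = n/2 × [18 + 7n - 7]
7520 = n × [11 + 7n]
7n² + (11)n - 7520 = 0
Discriminant: Δ = (11)² - 4(7)(-7520) = 121 + 210560 = 210681
√Δ = 459
n = [-(11) + √Δ] / (2·7) = (-11 + 459) / 14 = 448 / 14 = 32
(The negative root is discarded since n must be a positive integer.)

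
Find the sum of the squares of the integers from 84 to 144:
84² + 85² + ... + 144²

Use ∑_{k=1}^{n} k² = n(n+1)(2n+1)/6, then subtract the first 83 terms.
∑_{k=1}^{144} k² = 144×145×289/6 = 1005720
∑_{k=1}^{83} k² = 83×84×167/6 = 194054
∑_{k=84}^{144} k² = 1005720 - 194054 = 811666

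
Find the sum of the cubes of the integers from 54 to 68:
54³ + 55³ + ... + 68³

Use ∑_{k=1}^{n} k³ = [n(n+1)/2]², then subtract the first 53 terms.
∑_{k=1}^{68} k³ = [68×69/2]² = 2346² = 5503716
∑_{k=1}^{53} k³ = [53×54/2]² = 1431² = 2047761
∑_{k=54}^{68} k³ = 5503716 - 2047761 = 3455955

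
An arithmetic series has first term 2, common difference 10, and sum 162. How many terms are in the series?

Using S = n/2 × [2a + (n-1)d]
162 = n/2 × [2(2) + (n-1)(10)]
162 = n/2 × [4 + 10n - 10]
324 = n × [-6 + 10n]
10n² + (-6)n - 324 = 0
Discriminant: Δ = (-6)² - 4(10)(-324) = 36 + 12960 = 12996
√Δ = 114
n = [-(-6) + √Δ] / (2·10) = (6 + 114) / 20 = 120 / 20 = 6
(The negative root is discarded since n must be a positive integer.)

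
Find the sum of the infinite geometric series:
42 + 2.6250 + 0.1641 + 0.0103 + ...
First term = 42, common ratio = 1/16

For |r| < 1, S = a / (1 - r)
S = 42 / (1 - (1/16))
S = 42 / (15/16)
S = 224/5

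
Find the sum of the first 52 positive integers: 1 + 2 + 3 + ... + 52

Formula: ∑k = n(n+1)/2
= 52×53/2
= 2756/2
= 1378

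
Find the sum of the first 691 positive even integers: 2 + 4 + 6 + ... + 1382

Sum of first n even numbers = n(n+1)
= 691×692
= 478172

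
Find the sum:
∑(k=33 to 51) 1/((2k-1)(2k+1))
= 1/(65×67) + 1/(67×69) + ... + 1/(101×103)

Partial fractions: 1/((2k-1)(2k+1)) = (1/2)[1/(2k-1) - 1/(2k+1)]
The series telescopes:
= (1/2)[1/65 - 1/103]
= 19/6695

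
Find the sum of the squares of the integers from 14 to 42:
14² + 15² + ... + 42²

Use ∑_{k=1}^{n} k² = n(n+1)(2n+1)/6, then subtract the first 13 terms.
∑_{k=1}^{42} k² = 42×43×85/6 = 25585
∑_{k=1}^{13} k² = 13×14×27/6 = 819
∑_{k=14}^{42} k² = 25585 - 819 = 24766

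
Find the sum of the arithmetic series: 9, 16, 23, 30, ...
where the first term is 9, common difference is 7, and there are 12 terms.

Sₙ = n/2 × (first + last)
Last term = a + (n-1)d = 9 + (12-1)×7 = 86
S_12 = 12/2 × (9 + 86)
S_12 = 12/2 × 95 = 570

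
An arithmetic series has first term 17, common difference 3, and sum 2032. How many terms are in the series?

Using S = n/2 × [2a + (n-1)d]
2032 = n/2 × [2(17) + (n-1)(3)]
2032 = n/2 × [34 + 3n - 3]
4064 = n × [31 + 3n]
3n² + (31)n - 4064 = 0
Discriminant: Δ = (31)² - 4(3)(-4064) = 961 + 48768 = 49729
√Δ = 223
n = [-(31) + √Δ] / (2·3) = (-31 + 223) / 6 = 192 / 6 = 32
(The negative root is discarded since n must be a positive integer.)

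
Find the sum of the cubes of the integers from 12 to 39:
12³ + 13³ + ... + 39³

Use ∑_{k=1}^{n} k³ = [n(n+1)/2]², then subtract the first 11 terms.
∑_{k=1}^{39} k³ = [39×40/2]² = 780² = 608400
∑_{k=1}^{11} k³ = [11×12/2]² = 66² = 4356
∑_{k=12}^{39} k³ = 608400 - 4356 = 604044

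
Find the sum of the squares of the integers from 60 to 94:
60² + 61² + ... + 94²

Use ∑_{k=1}^{n} k² = n(n+1)(2n+1)/6, then subtract the first 59 terms.
∑_{k=1}^{94} k² = 94×95×189/6 = 281295
∑_{k=1}^{59} k² = 59×60×119/6 = 70210
∑_{k=60}^{94} k² = 281295 - 70210 = 211085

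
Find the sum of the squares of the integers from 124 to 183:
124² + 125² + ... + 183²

Use ∑_{k=1}^{n} k² = n(n+1)(2n+1)/6, then subtract the first 123 terms.
∑_{k=1}^{183} k² = 183×184×367/6 = 2059604
∑_{k=1}^{123} k² = 123×124×247/6 = 627874
∑_{k=124}^{183} k² = 2059604 - 627874 = 1431730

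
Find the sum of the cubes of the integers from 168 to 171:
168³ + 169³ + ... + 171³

Use ∑_{k=1}^{n} k³ = [n(n+1)/2]², then subtract the first 167 terms.
∑_{k=1}^{171} k³ = [171×172/2]² = 14706² = 216266436
∑_{k=1}^{167} k³ = [167×168/2]² = 14028² = 196784784
∑_{k=168}^{171} k³ = 216266436 - 196784784 = 19481652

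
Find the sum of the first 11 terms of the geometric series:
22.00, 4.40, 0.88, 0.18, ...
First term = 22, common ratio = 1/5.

Sₙ = a(1 - rⁿ) / (1 - r)
S_11 = 22(1 - (1/5)^11) / (1 - (1/5))
S_11 = 22(1 - (1/48828125)) / (4/5)
S_11 = 268554682/9765625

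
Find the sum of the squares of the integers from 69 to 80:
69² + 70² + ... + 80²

Use ∑_{k=1}^{n} k² = n(n+1)(2n+1)/6, then subtract the first 68 terms.
∑_{k=1}^{80} k² = 80×81×161/6 = 173880
∑_{k=1}^{68} k² = 68×69×137/6 = 107134
∑_{k=69}^{80} k² = 173880 - 107134 = 66746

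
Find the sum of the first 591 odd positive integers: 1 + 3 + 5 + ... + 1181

Sum of first n odd numbers = n²
= 591²
= 349281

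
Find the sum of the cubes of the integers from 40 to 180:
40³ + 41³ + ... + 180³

Use ∑_{k=1}^{n} k³ = [n(n+1)/2]², then subtract the first 39 terms.
∑_{k=1}^{180} k³ = [180×181/2]² = 16290² = 265364100
∑_{k=1}^{39} k³ = [39×40/2]² = 780² = 608400
∑_{k=40}^{180} k³ = 265364100 - 608400 = 264755700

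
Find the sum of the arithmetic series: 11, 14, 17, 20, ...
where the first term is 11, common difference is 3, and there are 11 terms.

Sₙ = n/2 × (first + last)
Last term = a + (n-1)d = 11 + (11-1)×3 = 41
S_11 = 11/2 × (11 + 41)
S_11 = 11/2 × 52 = 286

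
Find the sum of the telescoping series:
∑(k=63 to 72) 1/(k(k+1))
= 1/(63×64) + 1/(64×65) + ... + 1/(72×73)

Partial fractions: 1/(k(k+1)) = 1/k - 1/(k+1)
The series telescopes:
= (1/63 - 1/64) + (1/64 - 1/65) + ... + (1/72 - 1/73)
= 1/63 - 1/73
= 10/4599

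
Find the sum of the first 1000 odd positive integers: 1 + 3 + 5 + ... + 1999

Sum of first n odd numbers = n²
= 1000²
= 1000000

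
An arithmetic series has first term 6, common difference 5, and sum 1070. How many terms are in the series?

Using S = n/2 × [2a + (n-1)d]
1070 = n/2 × [2(6) + (n-1)(5)]
1070 = n/2 × [12 + 5n - 5]
2140 = n × [7 + 5n]
5n² + (7)n - 2140 = 0
Discriminant: Δ = (7)² - 4(5)(-2140) = 49 + 42800 = 42849
√Δ = 207
n = [-(7) + √Δ] / (2·5) = (-7 + 207) / 10 = 200 / 10 = 20
(The negative root is discarded since n must be a positive integer.)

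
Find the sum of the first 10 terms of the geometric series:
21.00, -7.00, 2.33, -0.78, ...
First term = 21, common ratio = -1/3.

Sₙ = a(1 - rⁿ) / (1 - r)
S_10 = 21(1 - (-1/3)^10) / (1 - (-1/3))
S_10 = 21(1 - (1/59049)) / (4/3)
S_10 = 103334/6561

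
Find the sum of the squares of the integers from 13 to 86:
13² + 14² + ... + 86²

Use ∑_{k=1}^{n} k² = n(n+1)(2n+1)/6, then subtract the first 12 terms.
∑_{k=1}^{86} k² = 86×87×173/6 = 215731
∑_{k=1}^{12} k² = 12×13×25/6 = 650
∑_{k=13}^{86} k² = 215731 - 650 = 215081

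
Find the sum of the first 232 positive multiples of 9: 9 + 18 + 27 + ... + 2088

Factor out 9: = 9(1 + 2 + ... + 232) = 9 × n(n+1)/2
= 9 × 232×233/2
= 9 × 27028
= 243252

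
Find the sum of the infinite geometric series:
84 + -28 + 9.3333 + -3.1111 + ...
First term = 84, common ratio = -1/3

For |r| < 1, S = a / (1 - r)
S = 84 / (1 - (-1/3))
S = 84 / (4/3)
S = 63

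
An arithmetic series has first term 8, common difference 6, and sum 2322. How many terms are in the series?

Using S = n/2 × [2a + (n-1)d]
2322 = n/2 × [2(8) + (n-1)(6)]
2322 = n/2 × [16 + 6n - 6]
4644 = n × [10 + 6n]
6n² + (10)n - 4644 = 0
Discriminant: Δ = (10)² - 4(6)(-4644) = 100 + 111456 = 111556
√Δ = 334
n = [-(10) + √Δ] / (2·6) = (-10 + 334) / 12 = 324 / 12 = 27
(The negative root is discarded since n must be a positive integer.)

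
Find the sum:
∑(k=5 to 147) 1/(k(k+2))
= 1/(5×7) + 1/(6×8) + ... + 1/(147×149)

Partial fractions: 1/(k(k+2)) = (1/2)[1/k - 1/(k+2)]
Telescoping leaves the first two and last two terms:
= (1/2)[1/5 + 1/6 - 1/148 - 1/149]
= 116831/661560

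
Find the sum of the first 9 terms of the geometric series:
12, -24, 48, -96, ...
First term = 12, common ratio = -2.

Sₙ = a(1 - rⁿ) / (1 - r)
S_9 = 12(1 - (-2)^9) / (1 - (-2))
S_9 = 12(1 - (-512)) / (3)
S_9 = 2052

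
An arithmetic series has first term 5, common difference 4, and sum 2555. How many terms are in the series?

Using S = n/2 × [2a + (n-1)d]
2555 = n/2 × [2(5) + (n-1)(4)]
2555 = n/2 × [10 + 4n - 4]
5110 = n × [6 + 4n]
4n² + (6)n - 5110 = 0
Discriminant: Δ = (6)² - 4(4)(-5110) = 36 + 81760 = 81796
√Δ = 286
n = [-(6) + √Δ] / (2·4) = (-6 + 286) / 8 = 280 / 8 = 35
(The negative root is discarded since n must be a positive integer.)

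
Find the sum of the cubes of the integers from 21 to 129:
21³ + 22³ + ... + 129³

Use ∑_{k=1}^{n} k³ = [n(n+1)/2]², then subtract the first 20 terms.
∑_{k=1}^{129} k³ = [129×130/2]² = 8385² = 70308225
∑_{k=1}^{20} k³ = [20×21/2]² = 210² = 44100
∑_{k=21}^{129} k³ = 70308225 - 44100 = 70264125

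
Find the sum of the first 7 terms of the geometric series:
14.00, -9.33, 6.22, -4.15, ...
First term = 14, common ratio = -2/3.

Sₙ = a(1 - rⁿ) / (1 - r)
S_7 = 14(1 - (-2/3)^7) / (1 - (-2/3))
S_7 = 14(1 - (-128/2187)) / (5/3)
S_7 = 6482/729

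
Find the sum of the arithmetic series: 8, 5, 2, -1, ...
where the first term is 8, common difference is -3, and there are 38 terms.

Sₙ = n/2 × (first + last)
Last term = a + (n-1)d = 8 + (38-1)×(-3) = -103
S_38 = 38/2 × (8 + (-103))
S_38 = 38/2 × (-95) = -1805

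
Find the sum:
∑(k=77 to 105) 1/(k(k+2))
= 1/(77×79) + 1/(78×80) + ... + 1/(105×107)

Partial fractions: 1/(k(k+2)) = (1/2)[1/k - 1/(k+2)]
Telescoping leaves the first two and last two terms:
= (1/2)[1/77 + 1/78 - 1/106 - 1/107]
= 119683/34060026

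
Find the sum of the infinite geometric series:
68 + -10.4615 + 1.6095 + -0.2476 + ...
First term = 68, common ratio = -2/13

For |r| < 1, S = a / (1 - r)
S = 68 / (1 - (-2/13))
S = 68 / (15/13)
S = 884/15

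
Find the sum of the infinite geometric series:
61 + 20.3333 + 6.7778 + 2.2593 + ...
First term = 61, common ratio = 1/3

For |r| < 1, S = a / (1 - r)
S = 61 / (1 - (1/3))
S = 61 / (2/3)
S = 183/2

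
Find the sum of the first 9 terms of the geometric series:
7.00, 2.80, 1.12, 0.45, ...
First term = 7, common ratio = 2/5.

Sₙ = a(1 - rⁿ) / (1 - r)
S_9 = 7(1 - (2/5)^9) / (1 - (2/5))
S_9 = 7(1 - (512/1953125)) / (3/5)
S_9 = 4556097/390625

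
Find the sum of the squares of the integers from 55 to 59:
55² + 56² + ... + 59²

Use ∑_{k=1}^{n} k² = n(n+1)(2n+1)/6, then subtract the first 54 terms.
∑_{k=1}^{59} k² = 59×60×119/6 = 70210
∑_{k=1}^{54} k² = 54×55×109/6 = 53955
∑_{k=55}^{59} k² = 70210 - 53955 = 16255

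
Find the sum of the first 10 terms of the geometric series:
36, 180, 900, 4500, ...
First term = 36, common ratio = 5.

Sₙ = a(1 - rⁿ) / (1 - r)
S_10 = 36(1 - 5^10) / (1 - 5)
S_10 = 36(1 - 9765625) / (-4)
S_10 = 87890616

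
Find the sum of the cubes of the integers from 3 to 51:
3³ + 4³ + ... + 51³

Use ∑_{k=1}^{n} k³ = [n(n+1)/2]², then subtract the first 2 terms.
∑_{k=1}^{51} k³ = [51×52/2]² = 1326² = 1758276
∑_{k=1}^{2} k³ = [2×3/2]² = 3² = 9
∑_{k=3}^{51} k³ = 1758276 - 9 = 1758267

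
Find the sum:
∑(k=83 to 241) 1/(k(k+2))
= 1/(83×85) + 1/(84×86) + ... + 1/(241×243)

Partial fractions: 1/(k(k+2)) = (1/2)[1/k - 1/(k+2)]
Telescoping leaves the first two and last two terms:
= (1/2)[1/83 + 1/84 - 1/242 - 1/243]
= 1073197/136665144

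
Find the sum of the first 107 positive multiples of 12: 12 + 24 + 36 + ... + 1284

Factor out 12: = 12(1 + 2 + ... + 107) = 12 × n(n+1)/2
= 12 × 107×108/2
= 12 × 5778
= 69336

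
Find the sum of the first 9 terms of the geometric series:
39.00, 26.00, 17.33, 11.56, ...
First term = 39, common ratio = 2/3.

Sₙ = a(1 - rⁿ) / (1 - r)
S_9 = 39(1 - (2/3)^9) / (1 - (2/3))
S_9 = 39(1 - (512/19683)) / (1/3)
S_9 = 249223/2187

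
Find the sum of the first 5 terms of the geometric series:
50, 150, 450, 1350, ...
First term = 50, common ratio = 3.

Sₙ = a(1 - rⁿ) / (1 - r)
S_5 = 50(1 - 3^5) / (1 - 3)
S_5 = 50(1 - 243) / (-2)
S_5 = 6050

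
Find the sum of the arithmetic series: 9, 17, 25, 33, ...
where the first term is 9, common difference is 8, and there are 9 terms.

Sₙ = n/2 × (first + last)
Last term = a + (n-1)d = 9 + (9-1)×8 = 73
S_9 = 9/2 × (9 + 73)
S_9 = 9/2 × 82 = 369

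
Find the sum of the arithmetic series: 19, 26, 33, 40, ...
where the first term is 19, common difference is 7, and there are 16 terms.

Sₙ = n/2 × (first + last)
Last term = a + (n-1)d = 19 + (16-1)×7 = 124
S_16 = 16/2 × (19 + 124)
S_16 = 16/2 × 143 = 1144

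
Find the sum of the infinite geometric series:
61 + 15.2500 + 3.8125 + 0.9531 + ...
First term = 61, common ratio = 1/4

For |r| < 1, S = a / (1 - r)
S = 61 / (1 - (1/4))
S = 61 / (3/4)
S = 244/3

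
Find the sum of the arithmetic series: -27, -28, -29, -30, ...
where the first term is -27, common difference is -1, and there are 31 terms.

Sₙ = n/2 × (first + last)
Last term = a + (n-1)d = -27 + (31-1)×(-1) = -57
S_31 = 31/2 × (-27 + (-57))
S_31 = 31/2 × (-84) = -1302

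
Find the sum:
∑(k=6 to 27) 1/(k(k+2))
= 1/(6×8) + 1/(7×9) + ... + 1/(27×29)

Partial fractions: 1/(k(k+2)) = (1/2)[1/k - 1/(k+2)]
Telescoping leaves the first two and last two terms:
= (1/2)[1/6 + 1/7 - 1/28 - 1/29]
= 583/4872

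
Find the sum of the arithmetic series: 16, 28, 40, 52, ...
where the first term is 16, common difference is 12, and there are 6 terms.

Sₙ = n/2 × (first + last)
Last term = a + (n-1)d = 16 + (6-1)×12 = 76
S_6 = 6/2 × (16 + 76)
S_6 = 6/2 × 92 = 276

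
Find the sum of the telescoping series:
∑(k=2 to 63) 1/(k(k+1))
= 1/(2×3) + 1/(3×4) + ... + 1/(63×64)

Partial fractions: 1/(k(k+1)) = 1/k - 1/(k+1)
The series telescopes:
= (1/2 - 1/3) + (1/3 - 1/4) + ... + (1/63 - 1/64)
= 1/2 - 1/64
= 31/64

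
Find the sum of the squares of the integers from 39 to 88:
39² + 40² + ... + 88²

Use ∑_{k=1}^{n} k² = n(n+1)(2n+1)/6, then subtract the first 38 terms.
∑_{k=1}^{88} k² = 88×89×177/6 = 231044
∑_{k=1}^{38} k² = 38×39×77/6 = 19019
∑_{k=39}^{88} k² = 231044 - 19019 = 212025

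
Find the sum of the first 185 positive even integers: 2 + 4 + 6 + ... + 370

Sum of first n even numbers = n(n+1)
= 185×186
= 34410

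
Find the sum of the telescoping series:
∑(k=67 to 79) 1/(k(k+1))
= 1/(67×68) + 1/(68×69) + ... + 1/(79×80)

Partial fractions: 1/(k(k+1)) = 1/k - 1/(k+1)
The series telescopes:
= (1/67 - 1/68) + (1/68 - 1/69) + ... + (1/79 - 1/80)
= 1/67 - 1/80
= 13/5360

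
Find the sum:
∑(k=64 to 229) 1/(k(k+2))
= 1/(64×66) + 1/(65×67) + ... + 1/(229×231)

Partial fractions: 1/(k(k+2)) = (1/2)[1/k - 1/(k+2)]
Telescoping leaves the first two and last two terms:
= (1/2)[1/64 + 1/65 - 1/230 - 1/231]
= 493601/44204160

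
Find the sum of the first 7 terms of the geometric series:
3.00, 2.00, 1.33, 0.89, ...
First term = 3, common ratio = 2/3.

Sₙ = a(1 - rⁿ) / (1 - r)
S_7 = 3(1 - (2/3)^7) / (1 - (2/3))
S_7 = 3(1 - (128/2187)) / (1/3)
S_7 = 2059/243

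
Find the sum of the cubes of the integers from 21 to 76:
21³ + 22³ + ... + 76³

Use ∑_{k=1}^{n} k³ = [n(n+1)/2]², then subtract the first 20 terms.
∑_{k=1}^{76} k³ = [76×77/2]² = 2926² = 8561476
∑_{k=1}^{20} k³ = [20×21/2]² = 210² = 44100
∑_{k=21}^{76} k³ = 8561476 - 44100 = 8517376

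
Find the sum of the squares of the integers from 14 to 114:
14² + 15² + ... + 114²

Use ∑_{k=1}^{n} k² = n(n+1)(2n+1)/6, then subtract the first 13 terms.
∑_{k=1}^{114} k² = 114×115×229/6 = 500365
∑_{k=1}^{13} k² = 13×14×27/6 = 819
∑_{k=14}^{114} k² = 500365 - 819 = 499546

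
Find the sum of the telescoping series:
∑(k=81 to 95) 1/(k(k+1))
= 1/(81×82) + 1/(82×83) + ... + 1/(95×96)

Partial fractions: 1/(k(k+1)) = 1/k - 1/(k+1)
The series telescopes:
= (1/81 - 1/82) + (1/82 - 1/83) + ... + (1/95 - 1/96)
= 1/81 - 1/96
= 5/2592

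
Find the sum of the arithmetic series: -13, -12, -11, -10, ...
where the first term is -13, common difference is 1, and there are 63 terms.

Sₙ = n/2 × (first + last)
Last term = a + (n-1)d = -13 + (63-1)×1 = 49
S_63 = 63/2 × (-13 + 49)
S_63 = 63/2 × 36 = 1134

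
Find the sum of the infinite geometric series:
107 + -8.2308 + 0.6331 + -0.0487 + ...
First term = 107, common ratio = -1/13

For |r| < 1, S = a / (1 - r)
S = 107 / (1 - (-1/13))
S = 107 / (14/13)
S = 1391/14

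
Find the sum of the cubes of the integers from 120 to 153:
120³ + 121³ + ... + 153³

Use ∑_{k=1}^{n} k³ = [n(n+1)/2]², then subtract the first 119 terms.
∑_{k=1}^{153} k³ = [153×154/2]² = 11781² = 138791961
∑_{k=1}^{119} k³ = [119×120/2]² = 7140² = 50979600
∑_{k=120}^{153} k³ = 138791961 - 50979600 = 87812361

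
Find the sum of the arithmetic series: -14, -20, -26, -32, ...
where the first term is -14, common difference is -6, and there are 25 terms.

Sₙ = n/2 × (first + last)
Last term = a + (n-1)d = -14 + (25-1)×(-6) = -158
S_25 = 25/2 × (-14 + (-158))
S_25 = 25/2 × (-172) = -2150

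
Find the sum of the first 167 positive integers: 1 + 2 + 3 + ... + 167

Formula: ∑k = n(n+1)/2
= 167×168/2
= 28056/2
= 14028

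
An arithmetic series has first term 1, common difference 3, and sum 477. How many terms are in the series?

Using S = n/2 × [2a + (n-1)d]
477 = n/2 × [2(1) + (n-1)(3)]
477 = n/2 × [2 + 3n - 3]
954 = n × [-1 + 3n]
3n² + (-1)n - 954 = 0
Discriminant: Δ = (-1)² - 4(3)(-954) = 1 + 11448 = 11449
√Δ = 107
n = [-(-1) + √Δ] / (2·3) = (1 + 107) / 6 = 108 / 6 = 18
(The negative root is discarded since n must be a positive integer.)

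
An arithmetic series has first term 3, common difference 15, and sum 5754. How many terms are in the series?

Using S = n/2 × [2a + (n-1)d]
5754 = n/2 × [2(3) + (n-1)(15)]
5754 = n/2 × [6 + 15n - 15]
11508 = n × [-9 + 15n]
15n² + (-9)n - 11508 = 0
Discriminant: Δ = (-9)² - 4(15)(-11508) = 81 + 690480 = 690561
√Δ = 831
n = [-(-9) + √Δ] / (2·15) = (9 + 831) / 30 = 840 / 30 = 28
(The negative root is discarded since n must be a positive integer.)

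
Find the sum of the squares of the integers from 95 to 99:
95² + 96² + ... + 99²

Use ∑_{k=1}^{n} k² = n(n+1)(2n+1)/6, then subtract the first 94 terms.
∑_{k=1}^{99} k² = 99×100×199/6 = 328350
∑_{k=1}^{94} k² = 94×95×189/6 = 281295
∑_{k=95}^{99} k² = 328350 - 281295 = 47055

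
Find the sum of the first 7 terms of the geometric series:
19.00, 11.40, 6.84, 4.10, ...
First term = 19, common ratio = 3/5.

Sₙ = a(1 - rⁿ) / (1 - r)
S_7 = 19(1 - (3/5)^7) / (1 - (3/5))
S_7 = 19(1 - (2187/78125)) / (2/5)
S_7 = 721411/15625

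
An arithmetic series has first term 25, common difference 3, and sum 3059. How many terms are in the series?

Using S = n/2 × [2a + (n-1)d]
3059 = n/2 × [2(25) + (n-1)(3)]
3059 = n/2 × [50 + 3n - 3]
6118 = n × [47 + 3n]
3n² + (47)n - 6118 = 0
Discriminant: Δ = (47)² - 4(3)(-6118) = 2209 + 73416 = 75625
√Δ = 275
n = [-(47) + √Δ] / (2·3) = (-47 + 275) / 6 = 228 / 6 = 38
(The negative root is discarded since n must be a positive integer.)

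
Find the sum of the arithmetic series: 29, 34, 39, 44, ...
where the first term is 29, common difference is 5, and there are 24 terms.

Sₙ = n/2 × (first + last)
Last term = a + (n-1)d = 29 + (24-1)×5 = 144
S_24 = 24/2 × (29 + 144)
S_24 = 24/2 × 173 = 2076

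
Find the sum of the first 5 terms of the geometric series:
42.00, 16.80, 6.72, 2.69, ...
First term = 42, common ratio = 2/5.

Sₙ = a(1 - rⁿ) / (1 - r)
S_5 = 42(1 - (2/5)^5) / (1 - (2/5))
S_5 = 42(1 - (32/3125)) / (3/5)
S_5 = 43302/625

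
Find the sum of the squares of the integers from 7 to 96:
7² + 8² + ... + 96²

Use ∑_{k=1}^{n} k² = n(n+1)(2n+1)/6, then subtract the first 6 terms.
∑_{k=1}^{96} k² = 96×97×193/6 = 299536
∑_{k=1}^{6} k² = 6×7×13/6 = 91
∑_{k=7}^{96} k² = 299536 - 91 = 299445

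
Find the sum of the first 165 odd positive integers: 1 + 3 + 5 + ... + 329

Sum of first n odd numbers = n²
= 165²
= 27225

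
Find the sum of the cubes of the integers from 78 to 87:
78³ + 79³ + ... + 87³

Use ∑_{k=1}^{n} k³ = [n(n+1)/2]², then subtract the first 77 terms.
∑_{k=1}^{87} k³ = [87×88/2]² = 3828² = 14653584
∑_{k=1}^{77} k³ = [77×78/2]² = 3003² = 9018009
∑_{k=78}^{87} k³ = 14653584 - 9018009 = 5635575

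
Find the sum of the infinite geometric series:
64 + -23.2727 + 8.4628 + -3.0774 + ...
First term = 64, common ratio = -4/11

For |r| < 1, S = a / (1 - r)
S = 64 / (1 - (-4/11))
S = 64 / (15/11)
S = 704/15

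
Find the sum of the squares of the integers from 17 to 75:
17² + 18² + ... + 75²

Use ∑_{k=1}^{n} k² = n(n+1)(2n+1)/6, then subtract the first 16 terms.
∑_{k=1}^{75} k² = 75×76×151/6 = 143450
∑_{k=1}^{16} k² = 16×17×33/6 = 1496
∑_{k=17}^{75} k² = 143450 - 1496 = 141954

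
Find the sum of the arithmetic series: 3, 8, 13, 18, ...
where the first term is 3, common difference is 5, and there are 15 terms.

Sₙ = n/2 × (first + last)
Last term = a + (n-1)d = 3 + (15-1)×5 = 73
S_15 = 15/2 × (3 + 73)
S_15 = 15/2 × 76 = 570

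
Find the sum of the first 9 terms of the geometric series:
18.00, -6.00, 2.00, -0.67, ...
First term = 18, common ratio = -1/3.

Sₙ = a(1 - rⁿ) / (1 - r)
S_9 = 18(1 - (-1/3)^9) / (1 - (-1/3))
S_9 = 18(1 - (-1/19683)) / (4/3)
S_9 = 9842/729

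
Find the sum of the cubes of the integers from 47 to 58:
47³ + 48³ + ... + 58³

Use ∑_{k=1}^{n} k³ = [n(n+1)/2]², then subtract the first 46 terms.
∑_{k=1}^{58} k³ = [58×59/2]² = 1711² = 2927521
∑_{k=1}^{46} k³ = [46×47/2]² = 1081² = 1168561
∑_{k=47}^{58} k³ = 2927521 - 1168561 = 1758960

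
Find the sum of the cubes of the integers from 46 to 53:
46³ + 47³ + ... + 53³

Use ∑_{k=1}^{n} k³ = [n(n+1)/2]², then subtract the first 45 terms.
∑_{k=1}^{53} k³ = [53×54/2]² = 1431² = 2047761
∑_{k=1}^{45} k³ = [45×46/2]² = 1035² = 1071225
∑_{k=46}^{53} k³ = 2047761 - 1071225 = 976536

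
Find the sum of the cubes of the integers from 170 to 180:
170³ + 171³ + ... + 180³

Use ∑_{k=1}^{n} k³ = [n(n+1)/2]², then subtract the first 169 terms.
∑_{k=1}^{180} k³ = [180×181/2]² = 16290² = 265364100
∑_{k=1}^{169} k³ = [169×170/2]² = 14365² = 206353225
∑_{k=170}^{180} k³ = 265364100 - 206353225 = 59010875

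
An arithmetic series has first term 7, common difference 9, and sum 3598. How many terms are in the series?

Using S = n/2 × [2a + (n-1)d]
3598 = n/2 × [2(7) + (n-1)(9)]
3598 = n/2 × [14 + 9n - 9]
7196 = n × [5 + 9n]
9n² + (5)n - 7196 = 0
Discriminant: Δ = (5)² - 4(9)(-7196) = 25 + 259056 = 259081
√Δ = 509
n = [-(5) + √Δ] / (2·9) = (-5 + 509) / 18 = 504 / 18 = 28
(The negative root is discarded since n must be a positive integer.)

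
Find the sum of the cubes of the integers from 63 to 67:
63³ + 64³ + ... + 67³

Use ∑_{k=1}^{n} k³ = [n(n+1)/2]², then subtract the first 62 terms.
∑_{k=1}^{67} k³ = [67×68/2]² = 2278² = 5189284
∑_{k=1}^{62} k³ = [62×63/2]² = 1953² = 3814209
∑_{k=63}^{67} k³ = 5189284 - 3814209 = 1375075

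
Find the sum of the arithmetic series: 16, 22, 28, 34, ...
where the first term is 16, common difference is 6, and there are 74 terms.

Sₙ = n/2 × (first + last)
Last term = a + (n-1)d = 16 + (74-1)×6 = 454
S_74 = 74/2 × (16 + 454)
S_74 = 74/2 × 470 = 17390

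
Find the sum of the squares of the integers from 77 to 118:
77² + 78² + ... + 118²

Use ∑_{k=1}^{n} k² = n(n+1)(2n+1)/6, then subtract the first 76 terms.
∑_{k=1}^{118} k² = 118×119×237/6 = 554659
∑_{k=1}^{76} k² = 76×77×153/6 = 149226
∑_{k=77}^{118} k² = 554659 - 149226 = 405433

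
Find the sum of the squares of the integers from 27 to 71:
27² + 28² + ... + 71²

Use ∑_{k=1}^{n} k² = n(n+1)(2n+1)/6, then subtract the first 26 terms.
∑_{k=1}^{71} k² = 71×72×143/6 = 121836
∑_{k=1}^{26} k² = 26×27×53/6 = 6201
∑_{k=27}^{71} k² = 121836 - 6201 = 115635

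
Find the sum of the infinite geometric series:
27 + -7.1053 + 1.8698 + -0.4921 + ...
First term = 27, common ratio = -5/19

For |r| < 1, S = a / (1 - r)
S = 27 / (1 - (-5/19))
S = 27 / (24/19)
S = 171/8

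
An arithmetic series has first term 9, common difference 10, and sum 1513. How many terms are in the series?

Using S = n/2 × [2a + (n-1)d]
1513 = n/2 × [2(9) + (n-1)(10)]
1513 = n/2 × [18 + 10n - 10]
3026 = n × [8 + 10n]
10n² + (8)n - 3026 = 0
Discriminant: Δ = (8)² - 4(10)(-3026) = 64 + 121040 = 121104
√Δ = 348
n = [-(8) + √Δ] / (2·10) = (-8 + 348) / 20 = 340 / 20 = 17
(The negative root is discarded since n must be a positive integer.)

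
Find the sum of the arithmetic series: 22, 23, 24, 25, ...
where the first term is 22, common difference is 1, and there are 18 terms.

Sₙ = n/2 × (first + last)
Last term = a + (n-1)d = 22 + (18-1)×1 = 39
S_18 = 18/2 × (22 + 39)
S_18 = 18/2 × 61 = 549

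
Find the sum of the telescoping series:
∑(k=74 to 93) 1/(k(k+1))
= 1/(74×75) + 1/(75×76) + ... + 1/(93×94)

Partial fractions: 1/(k(k+1)) = 1/k - 1/(k+1)
The series telescopes:
= (1/74 - 1/75) + (1/75 - 1/76) + ... + (1/93 - 1/94)
= 1/74 - 1/94
= 5/1739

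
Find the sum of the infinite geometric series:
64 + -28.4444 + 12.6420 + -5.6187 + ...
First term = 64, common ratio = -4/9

For |r| < 1, S = a / (1 - r)
S = 64 / (1 - (-4/9))
S = 64 / (13/9)
S = 576/13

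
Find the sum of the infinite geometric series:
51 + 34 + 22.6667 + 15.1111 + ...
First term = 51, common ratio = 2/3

For |r| < 1, S = a / (1 - r)
S = 51 / (1 - (2/3))
S = 51 / (1/3)
S = 153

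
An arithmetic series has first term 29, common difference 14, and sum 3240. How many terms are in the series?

Using S = n/2 × [2a + (n-1)d]
3240 = n/2 × [2(29) + (n-1)(14)]
3240 = n/2 × [58 + 14n - 14]
6480 = n × [44 + 14n]
14n² + (44)n - 6480 = 0
Discriminant: Δ = (44)² - 4(14)(-6480) = 1936 + 362880 = 364816
√Δ = 604
n = [-(44) + √Δ] / (2·14) = (-44 + 604) / 28 = 560 / 28 = 20
(The negative root is discarded since n must be a positive integer.)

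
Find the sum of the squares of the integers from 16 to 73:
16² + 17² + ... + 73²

Use ∑_{k=1}^{n} k² = n(n+1)(2n+1)/6, then subtract the first 15 terms.
∑_{k=1}^{73} k² = 73×74×147/6 = 132349
∑_{k=1}^{15} k² = 15×16×31/6 = 1240
∑_{k=16}^{73} k² = 132349 - 1240 = 131109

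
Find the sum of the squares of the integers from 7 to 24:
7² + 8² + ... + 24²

Use ∑_{k=1}^{n} k² = n(n+1)(2n+1)/6, then subtract the first 6 terms.
∑_{k=1}^{24} k² = 24×25×49/6 = 4900
∑_{k=1}^{6} k² = 6×7×13/6 = 91
∑_{k=7}^{24} k² = 4900 - 91 = 4809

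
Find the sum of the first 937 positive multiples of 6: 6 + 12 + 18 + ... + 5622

Factor out 6: = 6(1 + 2 + ... + 937) = 6 × n(n+1)/2
= 6 × 937×938/2
= 6 × 439453
= 2636718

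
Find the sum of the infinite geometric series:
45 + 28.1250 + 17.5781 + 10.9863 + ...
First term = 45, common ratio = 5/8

For |r| < 1, S = a / (1 - r)
S = 45 / (1 - (5/8))
S = 45 / (3/8)
S = 120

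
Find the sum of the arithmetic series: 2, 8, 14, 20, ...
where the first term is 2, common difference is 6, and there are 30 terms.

Sₙ = n/2 × (first + last)
Last term = a + (n-1)d = 2 + (30-1)×6 = 176
S_30 = 30/2 × (2 + 176)
S_30 = 30/2 × 178 = 2670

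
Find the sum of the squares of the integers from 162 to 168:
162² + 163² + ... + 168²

Use ∑_{k=1}^{n} k² = n(n+1)(2n+1)/6, then subtract the first 161 terms.
∑_{k=1}^{168} k² = 168×169×337/6 = 1594684
∑_{k=1}^{161} k² = 161×162×323/6 = 1404081
∑_{k=162}^{168} k² = 1594684 - 1404081 = 190603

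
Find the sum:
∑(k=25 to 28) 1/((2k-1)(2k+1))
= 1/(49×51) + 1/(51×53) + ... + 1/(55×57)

Partial fractions: 1/((2k-1)(2k+1)) = (1/2)[1/(2k-1) - 1/(2k+1)]
The series telescopes:
= (1/2)[1/49 - 1/57]
= 4/2793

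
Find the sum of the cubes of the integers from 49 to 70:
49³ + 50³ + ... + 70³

Use ∑_{k=1}^{n} k³ = [n(n+1)/2]², then subtract the first 48 terms.
∑_{k=1}^{70} k³ = [70×71/2]² = 2485² = 6175225
∑_{k=1}^{48} k³ = [48×49/2]² = 1176² = 1382976
∑_{k=49}^{70} k³ = 6175225 - 1382976 = 4792249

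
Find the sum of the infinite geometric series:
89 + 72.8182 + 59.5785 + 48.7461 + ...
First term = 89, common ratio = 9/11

For |r| < 1, S = a / (1 - r)
S = 89 / (1 - (9/11))
S = 89 / (2/11)
S = 979/2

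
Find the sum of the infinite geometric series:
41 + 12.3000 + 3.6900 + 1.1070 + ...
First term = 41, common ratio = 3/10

For |r| < 1, S = a / (1 - r)
S = 41 / (1 - (3/10))
S = 41 / (7/10)
S = 410/7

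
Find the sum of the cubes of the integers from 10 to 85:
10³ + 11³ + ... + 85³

Use ∑_{k=1}^{n} k³ = [n(n+1)/2]², then subtract the first 9 terms.
∑_{k=1}^{85} k³ = [85×86/2]² = 3655² = 13359025
∑_{k=1}^{9} k³ = [9×10/2]² = 45² = 2025
∑_{k=10}^{85} k³ = 13359025 - 2025 = 13357000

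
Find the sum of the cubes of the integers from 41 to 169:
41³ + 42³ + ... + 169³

Use ∑_{k=1}^{n} k³ = [n(n+1)/2]², then subtract the first 40 terms.
∑_{k=1}^{169} k³ = [169×170/2]² = 14365² = 206353225
∑_{k=1}^{40} k³ = [40×41/2]² = 820² = 672400
∑_{k=41}^{169} k³ = 206353225 - 672400 = 205680825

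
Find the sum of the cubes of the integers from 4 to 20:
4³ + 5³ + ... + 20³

Use ∑_{k=1}^{n} k³ = [n(n+1)/2]², then subtract the first 3 terms.
∑_{k=1}^{20} k³ = [20×21/2]² = 210² = 44100
∑_{k=1}^{3} k³ = [3×4/2]² = 6² = 36
∑_{k=4}^{20} k³ = 44100 - 36 = 44064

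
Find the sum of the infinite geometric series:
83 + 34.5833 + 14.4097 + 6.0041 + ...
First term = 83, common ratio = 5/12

For |r| < 1, S = a / (1 - r)
S = 83 / (1 - (5/12))
S = 83 / (7/12)
S = 996/7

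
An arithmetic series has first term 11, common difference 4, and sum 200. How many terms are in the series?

Using S = n/2 × [2a + (n-1)d]
200 = n/2 × [2(11) + (n-1)(4)]
200 = n/2 × [22 + 4n - 4]
400 = n × [18 + 4n]
4n² + (18)n - 400 = 0
Discriminant: Δ = (18)² - 4(4)(-400) = 324 + 6400 = 6724
√Δ = 82
n = [-(18) + √Δ] / (2·4) = (-18 + 82) / 8 = 64 / 8 = 8
(The negative root is discarded since n must be a positive integer.)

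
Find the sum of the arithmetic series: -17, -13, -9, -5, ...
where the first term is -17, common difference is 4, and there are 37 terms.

Sₙ = n/2 × (first + last)
Last term = a + (n-1)d = -17 + (37-1)×4 = 127
S_37 = 37/2 × (-17 + 127)
S_37 = 37/2 × 110 = 2035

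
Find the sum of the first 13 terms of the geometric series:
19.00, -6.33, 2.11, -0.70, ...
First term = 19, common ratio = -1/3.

Sₙ = a(1 - rⁿ) / (1 - r)
S_13 = 19(1 - (-1/3)^13) / (1 - (-1/3))
S_13 = 19(1 - (-1/1594323)) / (4/3)
S_13 = 7573039/531441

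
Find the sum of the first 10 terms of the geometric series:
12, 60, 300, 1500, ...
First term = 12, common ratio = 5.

Sₙ = a(1 - rⁿ) / (1 - r)
S_10 = 12(1 - 5^10) / (1 - 5)
S_10 = 12(1 - 9765625) / (-4)
S_10 = 29296872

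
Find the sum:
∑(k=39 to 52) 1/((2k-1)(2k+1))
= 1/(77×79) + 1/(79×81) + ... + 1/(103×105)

Partial fractions: 1/((2k-1)(2k+1)) = (1/2)[1/(2k-1) - 1/(2k+1)]
The series telescopes:
= (1/2)[1/77 - 1/105]
= 2/1155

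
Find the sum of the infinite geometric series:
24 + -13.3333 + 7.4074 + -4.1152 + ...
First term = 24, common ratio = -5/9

For |r| < 1, S = a / (1 - r)
S = 24 / (1 - (-5/9))
S = 24 / (14/9)
S = 108/7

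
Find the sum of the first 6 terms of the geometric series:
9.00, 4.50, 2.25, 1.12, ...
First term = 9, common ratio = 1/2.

Sₙ = a(1 - rⁿ) / (1 - r)
S_6 = 9(1 - (1/2)^6) / (1 - (1/2))
S_6 = 9(1 - (1/64)) / (1/2)
S_6 = 567/32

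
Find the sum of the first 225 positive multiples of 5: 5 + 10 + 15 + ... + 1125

Factor out 5: = 5(1 + 2 + ... + 225) = 5 × n(n+1)/2
= 5 × 225×226/2
= 5 × 25425
= 127125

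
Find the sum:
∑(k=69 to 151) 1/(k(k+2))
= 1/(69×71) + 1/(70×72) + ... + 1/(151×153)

Partial fractions: 1/(k(k+2)) = (1/2)[1/k - 1/(k+2)]
Telescoping leaves the first two and last two terms:
= (1/2)[1/69 + 1/70 - 1/152 - 1/153]
= 293239/37442160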